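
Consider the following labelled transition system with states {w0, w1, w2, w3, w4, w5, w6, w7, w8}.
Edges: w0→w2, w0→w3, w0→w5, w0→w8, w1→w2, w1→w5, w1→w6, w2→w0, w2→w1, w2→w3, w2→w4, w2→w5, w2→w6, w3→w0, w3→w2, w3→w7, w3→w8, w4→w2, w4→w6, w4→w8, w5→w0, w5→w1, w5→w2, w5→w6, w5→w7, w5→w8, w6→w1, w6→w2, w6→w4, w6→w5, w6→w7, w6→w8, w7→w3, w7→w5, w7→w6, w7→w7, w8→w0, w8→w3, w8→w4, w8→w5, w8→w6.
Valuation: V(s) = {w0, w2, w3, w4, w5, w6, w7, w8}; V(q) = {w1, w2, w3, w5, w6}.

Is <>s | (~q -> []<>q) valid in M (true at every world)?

Yes

Recall that []ψ holds at a world iff ψ holds at every accessible world, and <>ψ holds iff ψ holds at some accessible world.
Let φ = <>s | (~q -> []<>q). Evaluate φ at each world:
  w0 (successors {w2, w3, w5, w8}): φ is true.
  w1 (successors {w2, w5, w6}): φ is true.
  w2 (successors {w0, w1, w3, w4, w5, w6}): φ is true.
  w3 (successors {w0, w2, w7, w8}): φ is true.
  w4 (successors {w2, w6, w8}): φ is true.
  w5 (successors {w0, w1, w2, w6, w7, w8}): φ is true.
  w6 (successors {w1, w2, w4, w5, w7, w8}): φ is true.
  w7 (successors {w3, w5, w6, w7}): φ is true.
  w8 (successors {w0, w3, w4, w5, w6}): φ is true.
For instance, at w4:
  At w4: <>s is true, ~q -> []<>q is true, so <>s | (~q -> []<>q) is true.
    At w4: <>s requires s at some successor in {w2, w6, w8}.
      s holds at w2, so <>s is true at w4.
    At w4: ~q is true, []<>q is true, so ~q -> []<>q is true.
      At w4: []<>q requires <>q at every successor {w2, w6, w8}.
        At w2: <>q is true.
        At w6: <>q is true.
        At w8: <>q is true.
      So []<>q is true at w4.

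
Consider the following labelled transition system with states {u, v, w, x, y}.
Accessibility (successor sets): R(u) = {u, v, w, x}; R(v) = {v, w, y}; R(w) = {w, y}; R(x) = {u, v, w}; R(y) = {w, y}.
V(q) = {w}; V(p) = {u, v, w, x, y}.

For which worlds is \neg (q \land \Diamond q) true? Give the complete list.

u, v, x, y

Let φ = \neg (q \land \Diamond q). Evaluate φ at each world:
  u (successors {u, v, w, x}): φ is true.
  v (successors {v, w, y}): φ is true.
  w (successors {w, y}): φ is false.
  x (successors {u, v, w}): φ is true.
  y (successors {w, y}): φ is true.
For instance, at v:
  At v: q \land \Diamond q is false, so \neg (q \land \Diamond q) is true.
    At v: q is false, \Diamond q is true, so q \land \Diamond q is false.
      At v: \Diamond q requires q at some successor in {v, w, y}.
        q holds at w, so \Diamond q is true at v.
Satisfying worlds: {u, v, x, y}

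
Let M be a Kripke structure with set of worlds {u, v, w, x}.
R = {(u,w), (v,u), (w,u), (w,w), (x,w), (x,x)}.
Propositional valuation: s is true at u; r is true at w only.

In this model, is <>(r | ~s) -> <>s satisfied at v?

At v: <>(r | ~s) is false, <>s is true, so <>(r | ~s) -> <>s is true.
  At v: <>(r | ~s) requires r | ~s at some successor in {u}.
    At u: r | ~s is false.
  So <>(r | ~s) is false at v.
  At v: <>s requires s at some successor in {u}.
    s holds at u, so <>s is true at v.

Yes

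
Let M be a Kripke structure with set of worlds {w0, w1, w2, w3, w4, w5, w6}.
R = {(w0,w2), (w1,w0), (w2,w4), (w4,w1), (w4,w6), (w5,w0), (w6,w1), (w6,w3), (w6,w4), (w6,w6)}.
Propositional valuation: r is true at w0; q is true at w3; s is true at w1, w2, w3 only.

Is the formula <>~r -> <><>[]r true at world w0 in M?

No

At w0: <>~r is true, <><>[]r is false, so <>~r -> <><>[]r is false.
  At w0: <>~r requires ~r at some successor in {w2}.
    ~r holds at w2, so <>~r is true at w0.
  At w0: <><>[]r requires <>[]r at some successor in {w2}.
    At w2: <>[]r is false.
  So <><>[]r is false at w0.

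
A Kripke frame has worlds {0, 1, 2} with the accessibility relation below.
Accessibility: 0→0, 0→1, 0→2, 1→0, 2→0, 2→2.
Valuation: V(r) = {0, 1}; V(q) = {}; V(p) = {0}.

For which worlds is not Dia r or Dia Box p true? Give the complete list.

Recall that Box ψ holds at a world iff ψ holds at every accessible world, and Dia ψ holds iff ψ holds at some accessible world.
Let φ = not Dia r or Dia Box p. Evaluate φ at each world:
  0 (successors {0, 1, 2}): φ is true.
  1 (successors {0}): φ is false.
  2 (successors {0, 2}): φ is false.
For instance, at 2:
  At 2: not Dia r is false, Dia Box p is false, so not Dia r or Dia Box p is false.
    At 2: Dia r is true, so not Dia r is false.
      At 2: Dia r requires r at some successor in {0, 2}.
        r holds at 0, so Dia r is true at 2.
    At 2: Dia Box p requires Box p at some successor in {0, 2}.
      At 0: Box p is false.
      At 2: Box p is false.
    So Dia Box p is false at 2.
Satisfying worlds: {0}

0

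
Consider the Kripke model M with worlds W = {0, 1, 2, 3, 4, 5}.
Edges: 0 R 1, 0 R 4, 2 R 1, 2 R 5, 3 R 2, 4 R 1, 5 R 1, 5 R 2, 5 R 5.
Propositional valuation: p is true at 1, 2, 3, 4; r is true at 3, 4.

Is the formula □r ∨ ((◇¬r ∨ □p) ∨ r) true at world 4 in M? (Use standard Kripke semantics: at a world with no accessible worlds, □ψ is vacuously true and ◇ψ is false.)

Yes

Recall that □ψ holds at a world iff ψ holds at every accessible world, and ◇ψ holds iff ψ holds at some accessible world.
At 4: □r is false, (◇¬r ∨ □p) ∨ r is true, so □r ∨ ((◇¬r ∨ □p) ∨ r) is true.
  At 4: □r requires r at every successor {1}.
    r fails at 1, so □r is false at 4.
  At 4: ◇¬r ∨ □p is true, r is true, so (◇¬r ∨ □p) ∨ r is true.
    At 4: ◇¬r is true, □p is true, so ◇¬r ∨ □p is true.
      At 4: ◇¬r requires ¬r at some successor in {1}.
        ¬r holds at 1, so ◇¬r is true at 4.
      At 4: □p requires p at every successor {1}.
        At 1: p is true.
      So □p is true at 4.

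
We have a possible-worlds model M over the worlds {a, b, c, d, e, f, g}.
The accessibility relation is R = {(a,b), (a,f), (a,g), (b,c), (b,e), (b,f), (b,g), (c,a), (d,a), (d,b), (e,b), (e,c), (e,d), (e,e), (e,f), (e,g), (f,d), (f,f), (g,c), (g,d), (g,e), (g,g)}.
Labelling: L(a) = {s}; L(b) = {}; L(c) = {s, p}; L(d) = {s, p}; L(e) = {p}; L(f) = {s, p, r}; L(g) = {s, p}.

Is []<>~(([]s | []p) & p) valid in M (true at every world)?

Yes

Let φ = []<>~(([]s | []p) & p). Evaluate φ at each world:
  a (successors {b, f, g}): φ is true.
  b (successors {c, e, f, g}): φ is true.
  c (successors {a}): φ is true.
  d (successors {a, b}): φ is true.
  e (successors {b, c, d, e, f, g}): φ is true.
  f (successors {d, f}): φ is true.
  g (successors {c, d, e, g}): φ is true.
For instance, at c:
  At c: []<>~(([]s | []p) & p) requires <>~(([]s | []p) & p) at every successor {a}.
      At a: <>~(([]s | []p) & p) requires ~(([]s | []p) & p) at some successor in {b, f, g}.
        ~(([]s | []p) & p) holds at b, so <>~(([]s | []p) & p) is true at a.
  So []<>~(([]s | []p) & p) is true at c.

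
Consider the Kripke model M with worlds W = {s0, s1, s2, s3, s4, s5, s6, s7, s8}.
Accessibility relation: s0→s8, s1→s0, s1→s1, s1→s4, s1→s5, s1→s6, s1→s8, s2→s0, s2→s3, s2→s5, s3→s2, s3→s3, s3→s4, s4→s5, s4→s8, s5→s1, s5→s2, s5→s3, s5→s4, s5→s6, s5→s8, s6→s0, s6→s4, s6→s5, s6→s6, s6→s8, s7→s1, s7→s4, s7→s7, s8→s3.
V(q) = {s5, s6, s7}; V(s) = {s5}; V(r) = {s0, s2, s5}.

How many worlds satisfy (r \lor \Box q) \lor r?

3

Let φ = (r \lor \Box q) \lor r. Evaluate φ at each world:
  s0 (successors {s8}): φ is true.
  s1 (successors {s0, s1, s4, s5, s6, s8}): φ is false.
  s2 (successors {s0, s3, s5}): φ is true.
  s3 (successors {s2, s3, s4}): φ is false.
  s4 (successors {s5, s8}): φ is false.
  s5 (successors {s1, s2, s3, s4, s6, s8}): φ is true.
  s6 (successors {s0, s4, s5, s6, s8}): φ is false.
  s7 (successors {s1, s4, s7}): φ is false.
  s8 (successors {s3}): φ is false.
For instance, at s3:
  At s3: r \lor \Box q is false, r is false, so (r \lor \Box q) \lor r is false.
    At s3: r is false, \Box q is false, so r \lor \Box q is false.
      At s3: \Box q requires q at every successor {s2, s3, s4}.
        q fails at s2, so \Box q is false at s3.
Satisfying worlds: {s0, s2, s5}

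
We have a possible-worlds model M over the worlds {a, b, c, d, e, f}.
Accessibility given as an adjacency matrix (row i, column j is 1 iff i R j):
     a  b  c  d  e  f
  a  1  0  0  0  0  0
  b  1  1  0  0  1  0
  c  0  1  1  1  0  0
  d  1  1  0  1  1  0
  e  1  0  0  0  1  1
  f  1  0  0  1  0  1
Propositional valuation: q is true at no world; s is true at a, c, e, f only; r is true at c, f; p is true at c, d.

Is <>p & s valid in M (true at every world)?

Let φ = <>p & s. Evaluate φ at each world:
  a (successors {a}): φ is false.
  b (successors {a, b, e}): φ is false.
  c (successors {b, c, d}): φ is true.
  d (successors {a, b, d, e}): φ is false.
  e (successors {a, e, f}): φ is false.
  f (successors {a, d, f}): φ is true.
Detail at a (counterexample):
  At a: <>p is false, s is true, so <>p & s is false.
    At a: <>p requires p at some successor in {a}.
      At a: p is false.
    So <>p is false at a.

No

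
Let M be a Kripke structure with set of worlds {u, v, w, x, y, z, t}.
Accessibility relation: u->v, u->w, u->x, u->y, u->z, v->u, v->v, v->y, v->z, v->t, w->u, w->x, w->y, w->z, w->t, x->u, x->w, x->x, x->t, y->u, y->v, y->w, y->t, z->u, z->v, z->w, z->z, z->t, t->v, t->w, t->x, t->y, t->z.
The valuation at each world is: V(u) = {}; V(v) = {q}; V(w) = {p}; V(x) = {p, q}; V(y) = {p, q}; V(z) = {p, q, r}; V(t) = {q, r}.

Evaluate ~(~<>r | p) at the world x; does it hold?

At x: ~<>r | p is true, so ~(~<>r | p) is false.
  At x: ~<>r is false, p is true, so ~<>r | p is true.
    At x: <>r is true, so ~<>r is false.
      At x: <>r requires r at some successor in {u, w, x, t}.
        r holds at t, so <>r is true at x.

No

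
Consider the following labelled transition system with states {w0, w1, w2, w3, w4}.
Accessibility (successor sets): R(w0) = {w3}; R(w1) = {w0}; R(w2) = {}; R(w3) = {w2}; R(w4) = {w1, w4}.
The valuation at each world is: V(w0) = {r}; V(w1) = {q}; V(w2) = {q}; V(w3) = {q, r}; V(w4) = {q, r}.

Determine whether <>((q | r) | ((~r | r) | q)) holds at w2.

No

At w2: no accessible worlds, so <>((q | r) | ((~r | r) | q)) is false.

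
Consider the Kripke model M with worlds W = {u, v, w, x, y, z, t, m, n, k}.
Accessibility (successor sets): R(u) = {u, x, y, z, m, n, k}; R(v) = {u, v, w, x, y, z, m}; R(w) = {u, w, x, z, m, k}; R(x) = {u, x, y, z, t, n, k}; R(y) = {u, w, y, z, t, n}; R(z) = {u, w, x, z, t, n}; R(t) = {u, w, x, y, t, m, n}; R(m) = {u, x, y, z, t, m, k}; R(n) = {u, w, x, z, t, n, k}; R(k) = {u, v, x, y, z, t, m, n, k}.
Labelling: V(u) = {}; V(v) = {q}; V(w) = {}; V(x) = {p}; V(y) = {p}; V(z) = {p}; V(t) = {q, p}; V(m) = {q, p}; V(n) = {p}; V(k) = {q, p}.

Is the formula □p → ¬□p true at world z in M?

Recall that □ψ holds at a world iff ψ holds at every accessible world, and ◇ψ holds iff ψ holds at some accessible world.
At z: □p is false, ¬□p is true, so □p → ¬□p is true.
  At z: □p requires p at every successor {u, w, x, z, t, n}.
    p fails at u, so □p is false at z.
  At z: □p is false, so ¬□p is true.
    At z: □p requires p at every successor {u, w, x, z, t, n}.
      p fails at u, so □p is false at z.

Yes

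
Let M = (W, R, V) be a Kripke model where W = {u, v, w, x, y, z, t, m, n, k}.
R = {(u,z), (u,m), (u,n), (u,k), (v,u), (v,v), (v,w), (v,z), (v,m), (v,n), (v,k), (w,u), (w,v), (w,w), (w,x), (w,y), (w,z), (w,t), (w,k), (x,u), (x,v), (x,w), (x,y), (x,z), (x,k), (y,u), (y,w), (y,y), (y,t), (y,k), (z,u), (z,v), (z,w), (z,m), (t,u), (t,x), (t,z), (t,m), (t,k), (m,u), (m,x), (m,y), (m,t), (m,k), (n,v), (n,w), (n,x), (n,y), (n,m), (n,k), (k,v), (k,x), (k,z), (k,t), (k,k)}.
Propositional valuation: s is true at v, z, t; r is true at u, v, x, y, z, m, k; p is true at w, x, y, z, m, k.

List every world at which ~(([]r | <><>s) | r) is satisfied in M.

none

Let φ = ~(([]r | <><>s) | r). Evaluate φ at each world:
  u (successors {z, m, n, k}): φ is false.
  v (successors {u, v, w, z, m, n, k}): φ is false.
  w (successors {u, v, w, x, y, z, t, k}): φ is false.
  x (successors {u, v, w, y, z, k}): φ is false.
  y (successors {u, w, y, t, k}): φ is false.
  z (successors {u, v, w, m}): φ is false.
  t (successors {u, x, z, m, k}): φ is false.
  m (successors {u, x, y, t, k}): φ is false.
  n (successors {v, w, x, y, m, k}): φ is false.
  k (successors {v, x, z, t, k}): φ is false.
For instance, at u:
  At u: ([]r | <><>s) | r is true, so ~(([]r | <><>s) | r) is false.
    At u: []r | <><>s is true, r is true, so ([]r | <><>s) | r is true.
      At u: []r is false, <><>s is true, so []r | <><>s is true.
Satisfying worlds: none.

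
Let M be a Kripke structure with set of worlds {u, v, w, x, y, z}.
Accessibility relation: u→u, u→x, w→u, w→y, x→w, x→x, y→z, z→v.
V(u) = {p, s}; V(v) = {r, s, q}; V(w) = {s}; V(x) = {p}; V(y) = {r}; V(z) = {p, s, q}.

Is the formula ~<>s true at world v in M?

Yes

At v: <>s is false, so ~<>s is true.
  At v: no accessible worlds, so <>s is false.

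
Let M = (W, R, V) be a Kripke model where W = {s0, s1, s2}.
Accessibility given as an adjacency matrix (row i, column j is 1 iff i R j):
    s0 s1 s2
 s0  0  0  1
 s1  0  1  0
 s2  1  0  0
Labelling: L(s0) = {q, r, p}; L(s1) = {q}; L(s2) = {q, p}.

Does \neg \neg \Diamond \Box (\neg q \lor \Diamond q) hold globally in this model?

Yes

Recall that \Box ψ holds at a world iff ψ holds at every accessible world, and \Diamond ψ holds iff ψ holds at some accessible world.
Let φ = \neg \neg \Diamond \Box (\neg q \lor \Diamond q). Evaluate φ at each world:
  s0 (successors {s2}): φ is true.
  s1 (successors {s1}): φ is true.
  s2 (successors {s0}): φ is true.
For instance, at s0:
  At s0: \neg \Diamond \Box (\neg q \lor \Diamond q) is false, so \neg \neg \Diamond \Box (\neg q \lor \Diamond q) is true.
    At s0: \Diamond \Box (\neg q \lor \Diamond q) is true, so \neg \Diamond \Box (\neg q \lor \Diamond q) is false.
      At s0: \Diamond \Box (\neg q \lor \Diamond q) requires \Box (\neg q \lor \Diamond q) at some successor in {s2}.
        \Box (\neg q \lor \Diamond q) holds at s2, so \Diamond \Box (\neg q \lor \Diamond q) is true at s0.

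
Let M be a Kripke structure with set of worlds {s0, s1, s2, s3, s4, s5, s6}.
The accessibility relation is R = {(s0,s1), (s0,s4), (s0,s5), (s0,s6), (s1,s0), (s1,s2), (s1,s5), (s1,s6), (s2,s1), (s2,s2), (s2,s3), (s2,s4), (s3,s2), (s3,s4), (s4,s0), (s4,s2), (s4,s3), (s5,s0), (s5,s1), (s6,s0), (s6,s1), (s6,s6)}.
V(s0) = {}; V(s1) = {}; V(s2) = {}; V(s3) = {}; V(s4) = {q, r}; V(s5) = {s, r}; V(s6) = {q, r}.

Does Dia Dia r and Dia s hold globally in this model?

No

Let φ = Dia Dia r and Dia s. Evaluate φ at each world:
  s0 (successors {s1, s4, s5, s6}): φ is true.
  s1 (successors {s0, s2, s5, s6}): φ is true.
  s2 (successors {s1, s2, s3, s4}): φ is false.
  s3 (successors {s2, s4}): φ is false.
  s4 (successors {s0, s2, s3}): φ is false.
  s5 (successors {s0, s1}): φ is false.
  s6 (successors {s0, s1, s6}): φ is false.
Detail at s2 (counterexample):
  At s2: Dia Dia r is true, Dia s is false, so Dia Dia r and Dia s is false.
    At s2: Dia Dia r requires Dia r at some successor in {s1, s2, s3, s4}.
      Dia r holds at s1, so Dia Dia r is true at s2.
    At s2: Dia s requires s at some successor in {s1, s2, s3, s4}.
      At s1: s is false.
      At s2: s is false.
      At s3: s is false.
      At s4: s is false.
    So Dia s is false at s2.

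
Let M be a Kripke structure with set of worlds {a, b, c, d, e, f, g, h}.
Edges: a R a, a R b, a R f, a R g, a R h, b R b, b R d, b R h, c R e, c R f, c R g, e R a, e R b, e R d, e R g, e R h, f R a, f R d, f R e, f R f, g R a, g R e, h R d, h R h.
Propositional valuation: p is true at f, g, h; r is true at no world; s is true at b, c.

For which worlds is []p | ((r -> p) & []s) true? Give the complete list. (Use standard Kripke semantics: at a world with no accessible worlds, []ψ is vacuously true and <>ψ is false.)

d

Let φ = []p | ((r -> p) & []s). Evaluate φ at each world:
  a (successors {a, b, f, g, h}): φ is false.
  b (successors {b, d, h}): φ is false.
  c (successors {e, f, g}): φ is false.
  d (successors ∅): φ is true.
  e (successors {a, b, d, g, h}): φ is false.
  f (successors {a, d, e, f}): φ is false.
  g (successors {a, e}): φ is false.
  h (successors {d, h}): φ is false.
For instance, at h:
  At h: []p is false, (r -> p) & []s is false, so []p | ((r -> p) & []s) is false.
    At h: []p requires p at every successor {d, h}.
      p fails at d, so []p is false at h.
    At h: r -> p is true, []s is false, so (r -> p) & []s is false.
      At h: []s requires s at every successor {d, h}.
        s fails at d, so []s is false at h.
Satisfying worlds: {d}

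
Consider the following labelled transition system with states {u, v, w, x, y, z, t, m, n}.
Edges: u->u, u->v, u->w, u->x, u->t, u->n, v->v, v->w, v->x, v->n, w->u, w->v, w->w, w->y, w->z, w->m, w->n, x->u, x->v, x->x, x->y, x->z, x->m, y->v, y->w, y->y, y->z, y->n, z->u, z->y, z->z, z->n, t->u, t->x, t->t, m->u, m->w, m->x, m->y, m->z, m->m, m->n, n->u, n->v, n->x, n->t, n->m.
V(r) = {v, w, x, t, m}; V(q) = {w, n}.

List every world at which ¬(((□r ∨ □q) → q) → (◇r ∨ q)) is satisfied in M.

Let φ = ¬(((□r ∨ □q) → q) → (◇r ∨ q)). Evaluate φ at each world:
  u (successors {u, v, w, x, t, n}): φ is false.
  v (successors {v, w, x, n}): φ is false.
  w (successors {u, v, w, y, z, m, n}): φ is false.
  x (successors {u, v, x, y, z, m}): φ is false.
  y (successors {v, w, y, z, n}): φ is false.
  z (successors {u, y, z, n}): φ is true.
  t (successors {u, x, t}): φ is false.
  m (successors {u, w, x, y, z, m, n}): φ is false.
  n (successors {u, v, x, t, m}): φ is false.
For instance, at t:
  At t: ((□r ∨ □q) → q) → (◇r ∨ q) is true, so ¬(((□r ∨ □q) → q) → (◇r ∨ q)) is false.
    At t: (□r ∨ □q) → q is true, ◇r ∨ q is true, so ((□r ∨ □q) → q) → (◇r ∨ q) is true.
      At t: □r ∨ □q is false, q is false, so (□r ∨ □q) → q is true.
      At t: ◇r is true, q is false, so ◇r ∨ q is true.
Satisfying worlds: {z}

z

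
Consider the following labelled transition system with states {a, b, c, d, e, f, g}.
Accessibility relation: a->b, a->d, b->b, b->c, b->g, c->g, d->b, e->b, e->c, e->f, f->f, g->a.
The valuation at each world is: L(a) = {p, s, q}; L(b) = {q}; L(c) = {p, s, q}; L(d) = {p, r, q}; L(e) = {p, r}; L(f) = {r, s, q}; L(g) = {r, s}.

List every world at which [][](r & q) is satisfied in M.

f

Let φ = [][](r & q). Evaluate φ at each world:
  a (successors {b, d}): φ is false.
  b (successors {b, c, g}): φ is false.
  c (successors {g}): φ is false.
  d (successors {b}): φ is false.
  e (successors {b, c, f}): φ is false.
  f (successors {f}): φ is true.
  g (successors {a}): φ is false.
For instance, at c:
  At c: [][](r & q) requires [](r & q) at every successor {g}.
    [](r & q) fails at g, so [][](r & q) is false at c.
      At g: [](r & q) requires r & q at every successor {a}.
        r & q fails at a, so [](r & q) is false at g.
Satisfying worlds: {f}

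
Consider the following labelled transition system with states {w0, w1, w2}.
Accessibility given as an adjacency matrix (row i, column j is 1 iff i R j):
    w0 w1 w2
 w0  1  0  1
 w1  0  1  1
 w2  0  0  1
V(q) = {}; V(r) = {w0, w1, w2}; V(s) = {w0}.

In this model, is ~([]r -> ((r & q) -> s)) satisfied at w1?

At w1: []r -> ((r & q) -> s) is true, so ~([]r -> ((r & q) -> s)) is false.
  At w1: []r is true, (r & q) -> s is true, so []r -> ((r & q) -> s) is true.
    At w1: []r requires r at every successor {w1, w2}.
      At w1: r is true.
      At w2: r is true.
    So []r is true at w1.

No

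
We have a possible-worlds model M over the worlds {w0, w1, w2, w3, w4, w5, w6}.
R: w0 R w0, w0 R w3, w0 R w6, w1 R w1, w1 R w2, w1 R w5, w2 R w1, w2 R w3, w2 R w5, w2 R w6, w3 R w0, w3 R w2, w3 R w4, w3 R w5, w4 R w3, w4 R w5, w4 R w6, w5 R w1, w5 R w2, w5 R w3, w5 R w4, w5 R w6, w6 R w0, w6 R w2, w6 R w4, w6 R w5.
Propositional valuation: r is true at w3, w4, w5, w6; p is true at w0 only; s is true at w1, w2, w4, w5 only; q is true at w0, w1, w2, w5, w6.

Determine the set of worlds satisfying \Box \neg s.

w0

Let φ = \Box \neg s. Evaluate φ at each world:
  w0 (successors {w0, w3, w6}): φ is true.
  w1 (successors {w1, w2, w5}): φ is false.
  w2 (successors {w1, w3, w5, w6}): φ is false.
  w3 (successors {w0, w2, w4, w5}): φ is false.
  w4 (successors {w3, w5, w6}): φ is false.
  w5 (successors {w1, w2, w3, w4, w6}): φ is false.
  w6 (successors {w0, w2, w4, w5}): φ is false.
For instance, at w1:
  At w1: \Box \neg s requires \neg s at every successor {w1, w2, w5}.
    \neg s fails at w1, so \Box \neg s is false at w1.
Satisfying worlds: {w0}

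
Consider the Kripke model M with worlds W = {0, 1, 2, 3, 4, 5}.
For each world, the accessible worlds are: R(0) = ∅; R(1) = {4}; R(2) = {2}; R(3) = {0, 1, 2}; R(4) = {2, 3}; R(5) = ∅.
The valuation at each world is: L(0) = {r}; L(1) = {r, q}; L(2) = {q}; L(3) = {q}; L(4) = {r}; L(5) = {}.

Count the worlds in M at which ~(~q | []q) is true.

2

Let φ = ~(~q | []q). Evaluate φ at each world:
  0 (successors ∅): φ is false.
  1 (successors {4}): φ is true.
  2 (successors {2}): φ is false.
  3 (successors {0, 1, 2}): φ is true.
  4 (successors {2, 3}): φ is false.
  5 (successors ∅): φ is false.
For instance, at 2:
  At 2: ~q | []q is true, so ~(~q | []q) is false.
    At 2: ~q is false, []q is true, so ~q | []q is true.
      At 2: []q requires q at every successor {2}.
        At 2: q is true.
      So []q is true at 2.
Satisfying worlds: {1, 3}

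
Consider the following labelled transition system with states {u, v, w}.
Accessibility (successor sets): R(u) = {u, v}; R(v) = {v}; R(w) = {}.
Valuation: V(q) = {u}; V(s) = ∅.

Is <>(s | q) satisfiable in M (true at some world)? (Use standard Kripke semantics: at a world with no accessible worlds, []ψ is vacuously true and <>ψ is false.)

Recall that <>ψ holds at a world iff ψ holds at some accessible world.
Let φ = <>(s | q). Evaluate φ at each world:
  u (successors {u, v}): φ is true.
  v (successors {v}): φ is false.
  w (successors ∅): φ is false.
Detail at u (witness):
  At u: <>(s | q) requires s | q at some successor in {u, v}.
    s | q holds at u, so <>(s | q) is true at u.

Yes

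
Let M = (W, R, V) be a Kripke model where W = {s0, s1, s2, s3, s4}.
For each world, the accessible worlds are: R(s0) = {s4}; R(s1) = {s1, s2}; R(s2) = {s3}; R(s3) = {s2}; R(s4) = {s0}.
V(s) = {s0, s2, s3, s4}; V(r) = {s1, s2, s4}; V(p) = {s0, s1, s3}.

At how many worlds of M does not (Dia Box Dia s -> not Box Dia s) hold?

5

Let φ = not (Dia Box Dia s -> not Box Dia s). Evaluate φ at each world:
  s0 (successors {s4}): φ is true.
  s1 (successors {s1, s2}): φ is true.
  s2 (successors {s3}): φ is true.
  s3 (successors {s2}): φ is true.
  s4 (successors {s0}): φ is true.
For instance, at s0:
  At s0: Dia Box Dia s -> not Box Dia s is false, so not (Dia Box Dia s -> not Box Dia s) is true.
    At s0: Dia Box Dia s is true, not Box Dia s is false, so Dia Box Dia s -> not Box Dia s is false.
      At s0: Dia Box Dia s requires Box Dia s at some successor in {s4}.
        Box Dia s holds at s4, so Dia Box Dia s is true at s0.
      At s0: Box Dia s is true, so not Box Dia s is false.
Satisfying worlds: {s0, s1, s2, s3, s4}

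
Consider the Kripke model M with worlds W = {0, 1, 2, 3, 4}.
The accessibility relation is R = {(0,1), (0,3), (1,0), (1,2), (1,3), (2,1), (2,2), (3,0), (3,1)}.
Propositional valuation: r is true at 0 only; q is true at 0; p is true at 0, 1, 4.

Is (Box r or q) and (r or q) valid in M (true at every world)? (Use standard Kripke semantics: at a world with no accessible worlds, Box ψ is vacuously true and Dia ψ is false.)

No

Let φ = (Box r or q) and (r or q). Evaluate φ at each world:
  0 (successors {1, 3}): φ is true.
  1 (successors {0, 2, 3}): φ is false.
  2 (successors {1, 2}): φ is false.
  3 (successors {0, 1}): φ is false.
  4 (successors ∅): φ is false.
Detail at 1 (counterexample):
  At 1: Box r or q is false, r or q is false, so (Box r or q) and (r or q) is false.
    At 1: Box r is false, q is false, so Box r or q is false.
      At 1: Box r requires r at every successor {0, 2, 3}.
        r fails at 2, so Box r is false at 1.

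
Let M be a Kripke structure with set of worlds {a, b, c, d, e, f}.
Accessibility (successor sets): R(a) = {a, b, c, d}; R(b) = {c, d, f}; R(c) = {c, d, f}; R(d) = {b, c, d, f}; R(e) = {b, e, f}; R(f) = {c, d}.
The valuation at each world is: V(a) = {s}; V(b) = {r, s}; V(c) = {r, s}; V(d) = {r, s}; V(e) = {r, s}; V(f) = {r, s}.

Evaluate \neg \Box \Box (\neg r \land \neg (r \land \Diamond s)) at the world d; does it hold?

Yes

At d: \Box \Box (\neg r \land \neg (r \land \Diamond s)) is false, so \neg \Box \Box (\neg r \land \neg (r \land \Diamond s)) is true.
  At d: \Box \Box (\neg r \land \neg (r \land \Diamond s)) requires \Box (\neg r \land \neg (r \land \Diamond s)) at every successor {b, c, d, f}.
    \Box (\neg r \land \neg (r \land \Diamond s)) fails at b, so \Box \Box (\neg r \land \neg (r \land \Diamond s)) is false at d.
      At b: \Box (\neg r \land \neg (r \land \Diamond s)) requires \neg r \land \neg (r \land \Diamond s) at every successor {c, d, f}.
        \neg r \land \neg (r \land \Diamond s) fails at c, so \Box (\neg r \land \neg (r \land \Diamond s)) is false at b.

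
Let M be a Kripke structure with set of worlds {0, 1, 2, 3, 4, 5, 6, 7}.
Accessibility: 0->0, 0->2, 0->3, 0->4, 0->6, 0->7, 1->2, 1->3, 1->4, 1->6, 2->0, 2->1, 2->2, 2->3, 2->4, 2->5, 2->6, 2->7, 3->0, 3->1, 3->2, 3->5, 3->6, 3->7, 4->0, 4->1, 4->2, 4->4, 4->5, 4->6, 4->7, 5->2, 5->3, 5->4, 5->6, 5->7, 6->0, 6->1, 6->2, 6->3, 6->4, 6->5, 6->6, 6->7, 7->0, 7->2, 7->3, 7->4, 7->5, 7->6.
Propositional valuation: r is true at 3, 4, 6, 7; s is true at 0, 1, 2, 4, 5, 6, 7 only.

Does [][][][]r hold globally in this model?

Let φ = [][][][]r. Evaluate φ at each world:
  0 (successors {0, 2, 3, 4, 6, 7}): φ is false.
  1 (successors {2, 3, 4, 6}): φ is false.
  2 (successors {0, 1, 2, 3, 4, 5, 6, 7}): φ is false.
  3 (successors {0, 1, 2, 5, 6, 7}): φ is false.
  4 (successors {0, 1, 2, 4, 5, 6, 7}): φ is false.
  5 (successors {2, 3, 4, 6, 7}): φ is false.
  6 (successors {0, 1, 2, 3, 4, 5, 6, 7}): φ is false.
  7 (successors {0, 2, 3, 4, 5, 6}): φ is false.
Detail at 0 (counterexample):
  At 0: [][][][]r requires [][][]r at every successor {0, 2, 3, 4, 6, 7}.
    [][][]r fails at 0, so [][][][]r is false at 0.
      At 0: [][][]r requires [][]r at every successor {0, 2, 3, 4, 6, 7}.
        [][]r fails at 0, so [][][]r is false at 0.

No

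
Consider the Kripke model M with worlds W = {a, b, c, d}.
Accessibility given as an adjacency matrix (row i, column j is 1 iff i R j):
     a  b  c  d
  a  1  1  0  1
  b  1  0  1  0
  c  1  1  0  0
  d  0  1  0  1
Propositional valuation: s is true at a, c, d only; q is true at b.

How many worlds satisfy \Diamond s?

4

Let φ = \Diamond s. Evaluate φ at each world:
  a (successors {a, b, d}): φ is true.
  b (successors {a, c}): φ is true.
  c (successors {a, b}): φ is true.
  d (successors {b, d}): φ is true.
For instance, at c:
  At c: \Diamond s requires s at some successor in {a, b}.
    s holds at a, so \Diamond s is true at c.
Satisfying worlds: {a, b, c, d}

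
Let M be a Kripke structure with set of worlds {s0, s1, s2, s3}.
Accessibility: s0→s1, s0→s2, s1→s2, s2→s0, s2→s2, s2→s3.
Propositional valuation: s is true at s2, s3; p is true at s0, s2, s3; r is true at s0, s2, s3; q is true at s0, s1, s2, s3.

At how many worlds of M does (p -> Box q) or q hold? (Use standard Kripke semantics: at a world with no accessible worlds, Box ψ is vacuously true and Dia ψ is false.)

Let φ = (p -> Box q) or q. Evaluate φ at each world:
  s0 (successors {s1, s2}): φ is true.
  s1 (successors {s2}): φ is true.
  s2 (successors {s0, s2, s3}): φ is true.
  s3 (successors ∅): φ is true.
For instance, at s1:
  At s1: p -> Box q is true, q is true, so (p -> Box q) or q is true.
    At s1: p is false, Box q is true, so p -> Box q is true.
      At s1: Box q requires q at every successor {s2}.
        At s2: q is true.
      So Box q is true at s1.
Satisfying worlds: {s0, s1, s2, s3}

4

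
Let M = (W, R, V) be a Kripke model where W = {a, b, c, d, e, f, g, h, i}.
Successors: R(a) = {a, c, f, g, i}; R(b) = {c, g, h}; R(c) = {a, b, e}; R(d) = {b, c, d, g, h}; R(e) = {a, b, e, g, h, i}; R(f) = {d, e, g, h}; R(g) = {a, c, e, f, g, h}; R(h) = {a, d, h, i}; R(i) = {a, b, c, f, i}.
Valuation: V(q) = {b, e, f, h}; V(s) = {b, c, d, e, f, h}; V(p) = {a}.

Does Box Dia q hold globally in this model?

Let φ = Box Dia q. Evaluate φ at each world:
  a (successors {a, c, f, g, i}): φ is true.
  b (successors {c, g, h}): φ is true.
  c (successors {a, b, e}): φ is true.
  d (successors {b, c, d, g, h}): φ is true.
  e (successors {a, b, e, g, h, i}): φ is true.
  f (successors {d, e, g, h}): φ is true.
  g (successors {a, c, e, f, g, h}): φ is true.
  h (successors {a, d, h, i}): φ is true.
  i (successors {a, b, c, f, i}): φ is true.
For instance, at i:
  At i: Box Dia q requires Dia q at every successor {a, b, c, f, i}.
    At a: Dia q is true.
    At b: Dia q is true.
    At c: Dia q is true.
    At f: Dia q is true.
    At i: Dia q is true.
  So Box Dia q is true at i.

Yes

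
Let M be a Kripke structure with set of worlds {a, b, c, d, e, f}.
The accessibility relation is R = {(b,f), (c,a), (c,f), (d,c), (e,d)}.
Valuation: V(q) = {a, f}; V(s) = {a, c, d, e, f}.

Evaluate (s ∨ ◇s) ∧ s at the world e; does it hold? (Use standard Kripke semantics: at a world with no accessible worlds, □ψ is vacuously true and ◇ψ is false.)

At e: s ∨ ◇s is true, s is true, so (s ∨ ◇s) ∧ s is true.
  At e: s is true, ◇s is true, so s ∨ ◇s is true.
    At e: ◇s requires s at some successor in {d}.
      s holds at d, so ◇s is true at e.

Yes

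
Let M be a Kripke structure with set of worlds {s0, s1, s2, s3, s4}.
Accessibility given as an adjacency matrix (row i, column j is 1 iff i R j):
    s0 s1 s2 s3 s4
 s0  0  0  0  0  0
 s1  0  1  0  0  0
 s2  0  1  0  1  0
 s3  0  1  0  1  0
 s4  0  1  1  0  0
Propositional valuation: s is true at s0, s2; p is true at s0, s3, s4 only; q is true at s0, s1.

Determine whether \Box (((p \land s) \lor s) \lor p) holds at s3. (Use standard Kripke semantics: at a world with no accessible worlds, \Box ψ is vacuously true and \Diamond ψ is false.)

Recall that \Box ψ holds at a world iff ψ holds at every accessible world, and \Diamond ψ holds iff ψ holds at some accessible world.
At s3: \Box (((p \land s) \lor s) \lor p) requires ((p \land s) \lor s) \lor p at every successor {s1, s3}.
  ((p \land s) \lor s) \lor p fails at s1, so \Box (((p \land s) \lor s) \lor p) is false at s3.

No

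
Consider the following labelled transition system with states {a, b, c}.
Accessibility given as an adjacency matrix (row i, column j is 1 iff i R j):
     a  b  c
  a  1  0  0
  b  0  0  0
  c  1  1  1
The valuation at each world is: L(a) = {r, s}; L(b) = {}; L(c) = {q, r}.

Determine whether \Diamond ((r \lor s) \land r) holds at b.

Recall that \Diamond ψ holds at a world iff ψ holds at some accessible world.
At b: no accessible worlds, so \Diamond ((r \lor s) \land r) is false.

No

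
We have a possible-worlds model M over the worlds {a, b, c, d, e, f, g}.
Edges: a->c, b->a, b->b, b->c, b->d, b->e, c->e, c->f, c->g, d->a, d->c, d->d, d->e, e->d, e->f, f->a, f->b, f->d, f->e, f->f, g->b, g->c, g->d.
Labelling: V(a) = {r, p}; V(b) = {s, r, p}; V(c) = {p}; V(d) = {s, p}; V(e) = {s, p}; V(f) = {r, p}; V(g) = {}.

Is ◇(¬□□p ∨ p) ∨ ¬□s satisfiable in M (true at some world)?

Let φ = ◇(¬□□p ∨ p) ∨ ¬□s. Evaluate φ at each world:
  a (successors {c}): φ is true.
  b (successors {a, b, c, d, e}): φ is true.
  c (successors {e, f, g}): φ is true.
  d (successors {a, c, d, e}): φ is true.
  e (successors {d, f}): φ is true.
  f (successors {a, b, d, e, f}): φ is true.
  g (successors {b, c, d}): φ is true.
Detail at a (witness):
  At a: ◇(¬□□p ∨ p) is true, ¬□s is true, so ◇(¬□□p ∨ p) ∨ ¬□s is true.
    At a: ◇(¬□□p ∨ p) requires ¬□□p ∨ p at some successor in {c}.
      ¬□□p ∨ p holds at c, so ◇(¬□□p ∨ p) is true at a.
    At a: □s is false, so ¬□s is true.
      At a: □s requires s at every successor {c}.
        s fails at c, so □s is false at a.

Yes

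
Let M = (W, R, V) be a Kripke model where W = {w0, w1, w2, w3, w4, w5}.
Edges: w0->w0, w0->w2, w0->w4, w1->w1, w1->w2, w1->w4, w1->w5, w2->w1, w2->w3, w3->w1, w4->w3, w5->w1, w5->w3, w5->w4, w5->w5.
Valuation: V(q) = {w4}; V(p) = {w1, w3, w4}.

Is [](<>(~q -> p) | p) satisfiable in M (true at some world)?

Let φ = [](<>(~q -> p) | p). Evaluate φ at each world:
  w0 (successors {w0, w2, w4}): φ is true.
  w1 (successors {w1, w2, w4, w5}): φ is true.
  w2 (successors {w1, w3}): φ is true.
  w3 (successors {w1}): φ is true.
  w4 (successors {w3}): φ is true.
  w5 (successors {w1, w3, w4, w5}): φ is true.
Detail at w0 (witness):
  At w0: [](<>(~q -> p) | p) requires <>(~q -> p) | p at every successor {w0, w2, w4}.
      At w0: <>(~q -> p) is true, p is false, so <>(~q -> p) | p is true.
      At w2: <>(~q -> p) is true, p is false, so <>(~q -> p) | p is true.
      At w4: <>(~q -> p) is true, p is true, so <>(~q -> p) | p is true.
  So [](<>(~q -> p) | p) is true at w0.

Yes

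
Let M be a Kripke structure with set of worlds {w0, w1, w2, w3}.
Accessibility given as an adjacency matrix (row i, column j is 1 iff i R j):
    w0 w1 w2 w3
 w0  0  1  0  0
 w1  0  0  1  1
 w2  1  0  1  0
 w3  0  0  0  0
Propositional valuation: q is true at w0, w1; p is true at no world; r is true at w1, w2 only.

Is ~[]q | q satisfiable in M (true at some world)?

Let φ = ~[]q | q. Evaluate φ at each world:
  w0 (successors {w1}): φ is true.
  w1 (successors {w2, w3}): φ is true.
  w2 (successors {w0, w2}): φ is true.
  w3 (successors ∅): φ is false.
Detail at w0 (witness):
  At w0: ~[]q is false, q is true, so ~[]q | q is true.
    At w0: []q is true, so ~[]q is false.
      At w0: []q requires q at every successor {w1}.
        At w1: q is true.
      So []q is true at w0.

Yes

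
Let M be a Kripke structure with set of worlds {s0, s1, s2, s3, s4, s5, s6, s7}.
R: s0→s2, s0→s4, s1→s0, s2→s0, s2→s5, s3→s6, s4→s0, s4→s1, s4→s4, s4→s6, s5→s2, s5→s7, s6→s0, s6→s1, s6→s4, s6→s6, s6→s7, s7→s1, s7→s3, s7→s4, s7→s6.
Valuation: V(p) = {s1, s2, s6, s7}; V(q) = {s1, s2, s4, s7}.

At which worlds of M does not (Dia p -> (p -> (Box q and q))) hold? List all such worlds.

s6, s7

Let φ = not (Dia p -> (p -> (Box q and q))). Evaluate φ at each world:
  s0 (successors {s2, s4}): φ is false.
  s1 (successors {s0}): φ is false.
  s2 (successors {s0, s5}): φ is false.
  s3 (successors {s6}): φ is false.
  s4 (successors {s0, s1, s4, s6}): φ is false.
  s5 (successors {s2, s7}): φ is false.
  s6 (successors {s0, s1, s4, s6, s7}): φ is true.
  s7 (successors {s1, s3, s4, s6}): φ is true.
For instance, at s0:
  At s0: Dia p -> (p -> (Box q and q)) is true, so not (Dia p -> (p -> (Box q and q))) is false.
    At s0: Dia p is true, p -> (Box q and q) is true, so Dia p -> (p -> (Box q and q)) is true.
      At s0: Dia p requires p at some successor in {s2, s4}.
        p holds at s2, so Dia p is true at s0.
      At s0: p is false, Box q and q is false, so p -> (Box q and q) is true.
Satisfying worlds: {s6, s7}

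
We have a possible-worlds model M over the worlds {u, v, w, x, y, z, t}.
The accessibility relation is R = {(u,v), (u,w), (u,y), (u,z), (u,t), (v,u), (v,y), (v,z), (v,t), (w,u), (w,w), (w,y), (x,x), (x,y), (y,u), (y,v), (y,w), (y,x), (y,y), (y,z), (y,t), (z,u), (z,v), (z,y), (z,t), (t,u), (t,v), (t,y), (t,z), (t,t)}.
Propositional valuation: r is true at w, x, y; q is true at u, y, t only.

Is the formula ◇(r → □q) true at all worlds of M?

No

Recall that □ψ holds at a world iff ψ holds at every accessible world, and ◇ψ holds iff ψ holds at some accessible world.
Let φ = ◇(r → □q). Evaluate φ at each world:
  u (successors {v, w, y, z, t}): φ is true.
  v (successors {u, y, z, t}): φ is true.
  w (successors {u, w, y}): φ is true.
  x (successors {x, y}): φ is false.
  y (successors {u, v, w, x, y, z, t}): φ is true.
  z (successors {u, v, y, t}): φ is true.
  t (successors {u, v, y, z, t}): φ is true.
Detail at x (counterexample):
  At x: ◇(r → □q) requires r → □q at some successor in {x, y}.
    At x: r → □q is false.
    At y: r → □q is false.
  So ◇(r → □q) is false at x.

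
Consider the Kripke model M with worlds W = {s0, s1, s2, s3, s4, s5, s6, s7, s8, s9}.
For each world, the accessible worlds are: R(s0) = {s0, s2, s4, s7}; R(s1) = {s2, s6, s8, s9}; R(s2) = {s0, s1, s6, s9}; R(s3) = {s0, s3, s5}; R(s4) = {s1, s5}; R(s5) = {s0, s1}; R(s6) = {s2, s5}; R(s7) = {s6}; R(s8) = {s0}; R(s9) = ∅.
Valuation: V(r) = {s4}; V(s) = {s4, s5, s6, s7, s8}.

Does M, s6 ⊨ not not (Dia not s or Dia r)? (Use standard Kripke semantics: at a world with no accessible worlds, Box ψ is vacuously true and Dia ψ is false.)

At s6: not (Dia not s or Dia r) is false, so not not (Dia not s or Dia r) is true.
  At s6: Dia not s or Dia r is true, so not (Dia not s or Dia r) is false.
    At s6: Dia not s is true, Dia r is false, so Dia not s or Dia r is true.
      At s6: Dia not s requires not s at some successor in {s2, s5}.
        not s holds at s2, so Dia not s is true at s6.
      At s6: Dia r requires r at some successor in {s2, s5}.
        At s2: r is false.
        At s5: r is false.
      So Dia r is false at s6.

Yes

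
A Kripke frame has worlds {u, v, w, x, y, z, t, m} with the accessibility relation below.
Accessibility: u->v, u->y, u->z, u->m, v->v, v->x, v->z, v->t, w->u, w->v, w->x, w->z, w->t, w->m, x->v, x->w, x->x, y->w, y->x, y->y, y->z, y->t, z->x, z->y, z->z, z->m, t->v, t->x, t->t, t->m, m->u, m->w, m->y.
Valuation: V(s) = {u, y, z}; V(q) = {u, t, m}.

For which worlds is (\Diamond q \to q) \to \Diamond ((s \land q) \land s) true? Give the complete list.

v, w, y, z, m

Let φ = (\Diamond q \to q) \to \Diamond ((s \land q) \land s). Evaluate φ at each world:
  u (successors {v, y, z, m}): φ is false.
  v (successors {v, x, z, t}): φ is true.
  w (successors {u, v, x, z, t, m}): φ is true.
  x (successors {v, w, x}): φ is false.
  y (successors {w, x, y, z, t}): φ is true.
  z (successors {x, y, z, m}): φ is true.
  t (successors {v, x, t, m}): φ is false.
  m (successors {u, w, y}): φ is true.
For instance, at w:
  At w: \Diamond q \to q is false, \Diamond ((s \land q) \land s) is true, so (\Diamond q \to q) \to \Diamond ((s \land q) \land s) is true.
    At w: \Diamond q is true, q is false, so \Diamond q \to q is false.
      At w: \Diamond q requires q at some successor in {u, v, x, z, t, m}.
        q holds at u, so \Diamond q is true at w.
    At w: \Diamond ((s \land q) \land s) requires (s \land q) \land s at some successor in {u, v, x, z, t, m}.
      (s \land q) \land s holds at u, so \Diamond ((s \land q) \land s) is true at w.
Satisfying worlds: {v, w, y, z, m}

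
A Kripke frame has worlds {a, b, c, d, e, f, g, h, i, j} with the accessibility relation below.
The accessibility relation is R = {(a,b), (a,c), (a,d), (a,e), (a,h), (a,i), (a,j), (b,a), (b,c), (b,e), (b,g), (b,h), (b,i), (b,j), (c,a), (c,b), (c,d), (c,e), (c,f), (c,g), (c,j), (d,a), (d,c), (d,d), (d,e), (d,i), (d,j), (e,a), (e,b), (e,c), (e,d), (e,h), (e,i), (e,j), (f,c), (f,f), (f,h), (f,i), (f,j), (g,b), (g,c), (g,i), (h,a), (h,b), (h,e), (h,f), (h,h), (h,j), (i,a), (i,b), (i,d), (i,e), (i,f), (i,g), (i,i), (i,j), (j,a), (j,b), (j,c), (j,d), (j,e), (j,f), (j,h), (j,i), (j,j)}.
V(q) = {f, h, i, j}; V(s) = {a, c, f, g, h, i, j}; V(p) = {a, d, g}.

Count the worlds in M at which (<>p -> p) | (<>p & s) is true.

Recall that <>ψ holds at a world iff ψ holds at some accessible world.
Let φ = (<>p -> p) | (<>p & s). Evaluate φ at each world:
  a (successors {b, c, d, e, h, i, j}): φ is true.
  b (successors {a, c, e, g, h, i, j}): φ is false.
  c (successors {a, b, d, e, f, g, j}): φ is true.
  d (successors {a, c, d, e, i, j}): φ is true.
  e (successors {a, b, c, d, h, i, j}): φ is false.
  f (successors {c, f, h, i, j}): φ is true.
  g (successors {b, c, i}): φ is true.
  h (successors {a, b, e, f, h, j}): φ is true.
  i (successors {a, b, d, e, f, g, i, j}): φ is true.
  j (successors {a, b, c, d, e, f, h, i, j}): φ is true.
For instance, at g:
  At g: <>p -> p is true, <>p & s is false, so (<>p -> p) | (<>p & s) is true.
    At g: <>p is false, p is true, so <>p -> p is true.
      At g: <>p requires p at some successor in {b, c, i}.
        At b: p is false.
        At c: p is false.
        At i: p is false.
      So <>p is false at g.
    At g: <>p is false, s is true, so <>p & s is false.
      At g: <>p requires p at some successor in {b, c, i}.
        At b: p is false.
        At c: p is false.
        At i: p is false.
      So <>p is false at g.
Satisfying worlds: {a, c, d, f, g, h, i, j}

8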